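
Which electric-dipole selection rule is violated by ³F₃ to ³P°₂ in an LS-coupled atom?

Parity must change: even → odd — passes.
ΔS = 0: S: 1 → 1 — passes.
ΔL = 0, ±1 (not L=0↔0): L: 3 → 1, ΔL = -2 — fails.
ΔJ = 0, ±1 (not J=0↔0): J: 3 → 2, ΔJ = -1 — passes.

the ΔL = 0, ±1 rule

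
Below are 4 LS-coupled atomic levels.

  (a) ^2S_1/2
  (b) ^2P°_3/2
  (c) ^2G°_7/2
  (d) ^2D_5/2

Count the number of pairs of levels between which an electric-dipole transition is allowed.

(a)–(b): allowed.
(a)–(c): forbidden (ΔL, ΔJ).
(a)–(d): forbidden (parity, ΔL, ΔJ).
(b)–(c): forbidden (parity, ΔL, ΔJ).
(b)–(d): allowed.
(c)–(d): forbidden (ΔL).
Allowed pairs: 2 of 6.

2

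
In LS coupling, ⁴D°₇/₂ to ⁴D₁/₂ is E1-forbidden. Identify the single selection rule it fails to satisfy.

Reading off the term symbols: S 3/2→3/2, L 2→2, J 7/2→1/2, parity odd→even.
Parity must change: odd → even — passes.
ΔS = 0: S: 3/2 → 3/2 — passes.
ΔL = 0, ±1 (not L=0↔0): L: 2 → 2, ΔL = +0 — passes.
ΔJ = 0, ±1 (not J=0↔0): J: 7/2 → 1/2, ΔJ = -3 — fails.

the ΔJ = 0, ±1 rule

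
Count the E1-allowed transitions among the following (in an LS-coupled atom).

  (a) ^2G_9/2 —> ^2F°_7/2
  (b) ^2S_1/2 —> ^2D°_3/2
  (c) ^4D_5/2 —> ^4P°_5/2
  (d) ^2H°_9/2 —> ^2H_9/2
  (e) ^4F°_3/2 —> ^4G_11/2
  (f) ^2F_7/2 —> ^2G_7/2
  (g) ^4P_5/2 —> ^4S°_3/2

(a) allowed
(b) forbidden (ΔL fails)
(c) allowed
(d) allowed
(e) forbidden (ΔJ fails)
(f) forbidden (parity fails)
(g) allowed
Total allowed: 4 of 7.

4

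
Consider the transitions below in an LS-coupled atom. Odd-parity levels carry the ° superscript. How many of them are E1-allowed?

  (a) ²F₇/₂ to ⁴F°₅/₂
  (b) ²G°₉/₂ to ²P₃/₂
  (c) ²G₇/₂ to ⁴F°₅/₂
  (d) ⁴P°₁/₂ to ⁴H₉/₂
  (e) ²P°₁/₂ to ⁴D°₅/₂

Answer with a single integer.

0

(a) forbidden (ΔS fails)
(b) forbidden (ΔL, ΔJ fail)
(c) forbidden (ΔS fails)
(d) forbidden (ΔL, ΔJ fail)
(e) forbidden (parity, ΔS, ΔJ fail)
Total allowed: 0 of 5.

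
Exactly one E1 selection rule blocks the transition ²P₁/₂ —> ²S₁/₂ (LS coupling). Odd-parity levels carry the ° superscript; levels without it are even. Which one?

parity

Parity must change: even → even — fails.
ΔS = 0: S: 1/2 → 1/2 — passes.
ΔL = 0, ±1 (not L=0↔0): L: 1 → 0, ΔL = -1 — passes.
ΔJ = 0, ±1 (not J=0↔0): J: 1/2 → 1/2, ΔJ = +0 — passes.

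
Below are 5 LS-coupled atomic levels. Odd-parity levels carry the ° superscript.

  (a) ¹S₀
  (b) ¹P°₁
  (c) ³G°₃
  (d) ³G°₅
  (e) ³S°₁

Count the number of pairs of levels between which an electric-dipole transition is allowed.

1

(a)–(b): allowed.
(a)–(c): forbidden (ΔS, ΔL, ΔJ).
(a)–(d): forbidden (ΔS, ΔL, ΔJ).
(a)–(e): forbidden (ΔS, ΔL).
(b)–(c): forbidden (parity, ΔS, ΔL, ΔJ).
(b)–(d): forbidden (parity, ΔS, ΔL, ΔJ).
(b)–(e): forbidden (parity, ΔS).
(c)–(d): forbidden (parity, ΔJ).
(c)–(e): forbidden (parity, ΔL, ΔJ).
(d)–(e): forbidden (parity, ΔL, ΔJ).
Allowed pairs: 1 of 10.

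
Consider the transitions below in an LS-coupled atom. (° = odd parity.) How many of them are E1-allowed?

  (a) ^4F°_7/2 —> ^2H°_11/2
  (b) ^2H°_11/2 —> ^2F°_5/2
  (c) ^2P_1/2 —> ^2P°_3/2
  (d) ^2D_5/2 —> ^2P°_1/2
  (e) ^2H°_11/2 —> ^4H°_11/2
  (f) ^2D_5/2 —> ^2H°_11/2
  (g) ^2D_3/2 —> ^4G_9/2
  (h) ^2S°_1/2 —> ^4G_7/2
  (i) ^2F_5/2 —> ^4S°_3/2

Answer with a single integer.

(a) forbidden (parity, ΔS, ΔL, ΔJ fail)
(b) forbidden (parity, ΔL, ΔJ fail)
(c) allowed
(d) forbidden (ΔJ fails)
(e) forbidden (parity, ΔS fail)
(f) forbidden (ΔL, ΔJ fail)
(g) forbidden (parity, ΔS, ΔL, ΔJ fail)
(h) forbidden (ΔS, ΔL, ΔJ fail)
(i) forbidden (ΔS, ΔL fail)
Total allowed: 1 of 9.

1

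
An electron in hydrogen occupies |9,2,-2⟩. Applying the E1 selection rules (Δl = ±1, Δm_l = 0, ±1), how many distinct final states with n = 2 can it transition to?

1

E1 requires Δl = ±1, so l_f ∈ {1, 3}; with 0 ≤ l_f ≤ n_f−1 = 1, the allowed l_f values are {1}.
For l_f = 1: m_f ∈ {m_i−1, m_i, m_i+1} ∩ [−1, 1] = {-1} → 1 state.
Total: 1.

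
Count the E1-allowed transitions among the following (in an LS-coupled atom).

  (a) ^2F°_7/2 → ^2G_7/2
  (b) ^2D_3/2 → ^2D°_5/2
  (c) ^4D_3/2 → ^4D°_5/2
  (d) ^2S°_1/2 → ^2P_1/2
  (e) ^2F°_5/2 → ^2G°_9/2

4

(a) allowed
(b) allowed
(c) allowed
(d) allowed
(e) forbidden (parity, ΔJ fail)
Total allowed: 4 of 5.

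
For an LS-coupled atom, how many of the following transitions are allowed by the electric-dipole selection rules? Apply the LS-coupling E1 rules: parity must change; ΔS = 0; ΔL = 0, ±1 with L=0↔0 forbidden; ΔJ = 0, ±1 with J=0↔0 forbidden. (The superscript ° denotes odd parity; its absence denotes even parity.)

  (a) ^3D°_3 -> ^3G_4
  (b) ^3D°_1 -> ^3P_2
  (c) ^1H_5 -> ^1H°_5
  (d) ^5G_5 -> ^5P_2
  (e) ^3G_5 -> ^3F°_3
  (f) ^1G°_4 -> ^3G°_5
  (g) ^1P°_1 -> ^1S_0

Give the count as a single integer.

3

(a) forbidden (ΔL fails)
(b) allowed
(c) allowed
(d) forbidden (parity, ΔL, ΔJ fail)
(e) forbidden (ΔJ fails)
(f) forbidden (parity, ΔS fail)
(g) allowed
Total allowed: 3 of 7.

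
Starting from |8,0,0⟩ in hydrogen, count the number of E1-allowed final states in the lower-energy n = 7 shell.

3

E1 requires Δl = ±1, so l_f ∈ {-1, 1}; with 0 ≤ l_f ≤ n_f−1 = 6, the allowed l_f values are {1}.
For l_f = 1: m_f ∈ {m_i−1, m_i, m_i+1} ∩ [−1, 1] = {-1, 0, 1} → 3 states.
Total: 3.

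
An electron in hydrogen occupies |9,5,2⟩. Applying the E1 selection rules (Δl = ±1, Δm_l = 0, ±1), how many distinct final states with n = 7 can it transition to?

6

E1 requires Δl = ±1, so l_f ∈ {4, 6}; with 0 ≤ l_f ≤ n_f−1 = 6, the allowed l_f values are {4, 6}.
For l_f = 4: m_f ∈ {m_i−1, m_i, m_i+1} ∩ [−4, 4] = {1, 2, 3} → 3 states.
For l_f = 6: m_f ∈ {m_i−1, m_i, m_i+1} ∩ [−6, 6] = {1, 2, 3} → 3 states.
Total: 6.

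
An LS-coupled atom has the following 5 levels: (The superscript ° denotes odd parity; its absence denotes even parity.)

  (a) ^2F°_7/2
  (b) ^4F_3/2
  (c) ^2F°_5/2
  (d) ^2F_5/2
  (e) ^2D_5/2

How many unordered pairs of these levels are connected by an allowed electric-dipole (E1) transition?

4

(a)–(b): forbidden (ΔS, ΔJ).
(a)–(c): forbidden (parity).
(a)–(d): allowed.
(a)–(e): allowed.
(b)–(c): forbidden (ΔS).
(b)–(d): forbidden (parity, ΔS).
(b)–(e): forbidden (parity, ΔS).
(c)–(d): allowed.
(c)–(e): allowed.
(d)–(e): forbidden (parity).
Allowed pairs: 4 of 10.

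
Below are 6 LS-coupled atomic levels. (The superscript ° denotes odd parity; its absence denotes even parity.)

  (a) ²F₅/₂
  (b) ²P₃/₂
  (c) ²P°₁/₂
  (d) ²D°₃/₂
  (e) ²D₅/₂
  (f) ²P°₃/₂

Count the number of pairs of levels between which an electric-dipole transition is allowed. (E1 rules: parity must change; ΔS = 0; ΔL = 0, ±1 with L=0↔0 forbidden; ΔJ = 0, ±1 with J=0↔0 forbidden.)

(a)–(b): forbidden (parity, ΔL).
(a)–(c): forbidden (ΔL, ΔJ).
(a)–(d): allowed.
(a)–(e): forbidden (parity).
(a)–(f): forbidden (ΔL).
(b)–(c): allowed.
(b)–(d): allowed.
(b)–(e): forbidden (parity).
(b)–(f): allowed.
(c)–(d): forbidden (parity).
(c)–(e): forbidden (ΔJ).
(c)–(f): forbidden (parity).
(d)–(e): allowed.
(d)–(f): forbidden (parity).
(e)–(f): allowed.
Allowed pairs: 6 of 15.

6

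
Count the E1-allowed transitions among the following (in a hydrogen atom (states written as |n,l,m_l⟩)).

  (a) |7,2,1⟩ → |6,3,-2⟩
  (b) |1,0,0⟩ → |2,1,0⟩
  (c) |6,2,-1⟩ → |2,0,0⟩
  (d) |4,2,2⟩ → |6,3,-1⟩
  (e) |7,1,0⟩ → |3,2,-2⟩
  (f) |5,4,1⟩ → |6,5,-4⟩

1

(a) forbidden — Δm_l = -3 (E1 requires Δm_l = 0, ±1)
(b) allowed
(c) forbidden — Δl = -2 (E1 requires Δl = ±1)
(d) forbidden — Δm_l = -3 (E1 requires Δm_l = 0, ±1)
(e) forbidden — Δm_l = -2 (E1 requires Δm_l = 0, ±1)
(f) forbidden — Δm_l = -5 (E1 requires Δm_l = 0, ±1)
Total allowed: 1 of 6.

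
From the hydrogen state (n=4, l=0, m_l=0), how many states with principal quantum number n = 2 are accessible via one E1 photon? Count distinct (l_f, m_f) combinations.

E1 requires Δl = ±1, so l_f ∈ {-1, 1}; with 0 ≤ l_f ≤ n_f−1 = 1, the allowed l_f values are {1}.
For l_f = 1: m_f ∈ {m_i−1, m_i, m_i+1} ∩ [−1, 1] = {-1, 0, 1} → 3 states.
Total: 3.

3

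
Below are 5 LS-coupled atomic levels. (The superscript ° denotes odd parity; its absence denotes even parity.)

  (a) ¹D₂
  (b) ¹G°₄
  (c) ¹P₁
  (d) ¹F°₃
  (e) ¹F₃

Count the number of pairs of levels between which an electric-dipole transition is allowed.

(a)–(b): forbidden (ΔL, ΔJ).
(a)–(c): forbidden (parity).
(a)–(d): allowed.
(a)–(e): forbidden (parity).
(b)–(c): forbidden (ΔL, ΔJ).
(b)–(d): forbidden (parity).
(b)–(e): allowed.
(c)–(d): forbidden (ΔL, ΔJ).
(c)–(e): forbidden (parity, ΔL, ΔJ).
(d)–(e): allowed.
Allowed pairs: 3 of 10.

3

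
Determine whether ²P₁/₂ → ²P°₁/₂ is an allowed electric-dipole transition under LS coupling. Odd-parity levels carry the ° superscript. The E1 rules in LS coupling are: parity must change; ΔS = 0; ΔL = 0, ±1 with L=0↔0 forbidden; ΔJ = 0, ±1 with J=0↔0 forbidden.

Parity must change: even → odd — satisfied.
ΔS = 0: S: 1/2 → 1/2 — satisfied.
ΔL = 0, ±1 (not L=0↔0): L: 1 → 1, ΔL = +0 — satisfied.
ΔJ = 0, ±1 (not J=0↔0): J: 1/2 → 1/2, ΔJ = +0 — satisfied.
All four E1 rules are satisfied.

allowed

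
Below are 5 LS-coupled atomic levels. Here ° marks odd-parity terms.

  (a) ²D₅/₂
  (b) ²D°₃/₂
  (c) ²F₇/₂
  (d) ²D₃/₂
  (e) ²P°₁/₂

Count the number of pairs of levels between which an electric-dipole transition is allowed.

(a)–(b): allowed.
(a)–(c): forbidden (parity).
(a)–(d): forbidden (parity).
(a)–(e): forbidden (ΔJ).
(b)–(c): forbidden (ΔJ).
(b)–(d): allowed.
(b)–(e): forbidden (parity).
(c)–(d): forbidden (parity, ΔJ).
(c)–(e): forbidden (ΔL, ΔJ).
(d)–(e): allowed.
Allowed pairs: 3 of 10.

3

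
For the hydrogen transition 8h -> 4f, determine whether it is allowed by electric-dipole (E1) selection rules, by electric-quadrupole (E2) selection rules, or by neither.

Δl = 3 − 5 = -2; l_i + l_f = 8.
E1 (Δl = ±1): not satisfied.
E2 (Δl = 0,±2, l_i+l_f ≥ 2): satisfied.

E2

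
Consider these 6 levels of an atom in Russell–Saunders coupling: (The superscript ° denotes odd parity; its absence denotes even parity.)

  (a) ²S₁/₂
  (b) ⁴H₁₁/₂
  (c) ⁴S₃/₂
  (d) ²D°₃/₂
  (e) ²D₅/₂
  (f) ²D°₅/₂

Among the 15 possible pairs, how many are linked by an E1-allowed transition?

2

(a)–(b): forbidden (parity, ΔS, ΔL, ΔJ).
(a)–(c): forbidden (parity, ΔS, ΔL).
(a)–(d): forbidden (ΔL).
(a)–(e): forbidden (parity, ΔL, ΔJ).
(a)–(f): forbidden (ΔL, ΔJ).
(b)–(c): forbidden (parity, ΔL, ΔJ).
(b)–(d): forbidden (ΔS, ΔL, ΔJ).
(b)–(e): forbidden (parity, ΔS, ΔL, ΔJ).
(b)–(f): forbidden (ΔS, ΔL, ΔJ).
(c)–(d): forbidden (ΔS, ΔL).
(c)–(e): forbidden (parity, ΔS, ΔL).
(c)–(f): forbidden (ΔS, ΔL).
(d)–(e): allowed.
(d)–(f): forbidden (parity).
(e)–(f): allowed.
Allowed pairs: 2 of 15.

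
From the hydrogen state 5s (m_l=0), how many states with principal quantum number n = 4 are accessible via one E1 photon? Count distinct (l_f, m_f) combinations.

E1 requires Δl = ±1, so l_f ∈ {-1, 1}; with 0 ≤ l_f ≤ n_f−1 = 3, the allowed l_f values are {1}.
For l_f = 1: m_f ∈ {m_i−1, m_i, m_i+1} ∩ [−1, 1] = {-1, 0, 1} → 3 states.
Total: 3.

3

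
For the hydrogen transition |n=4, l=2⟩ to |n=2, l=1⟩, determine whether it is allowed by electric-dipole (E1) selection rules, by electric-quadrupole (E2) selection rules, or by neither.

Δl = 1 − 2 = -1; l_i + l_f = 3.
E1 (Δl = ±1): satisfied.
E2 (Δl = 0,±2, l_i+l_f ≥ 2): not satisfied.

E1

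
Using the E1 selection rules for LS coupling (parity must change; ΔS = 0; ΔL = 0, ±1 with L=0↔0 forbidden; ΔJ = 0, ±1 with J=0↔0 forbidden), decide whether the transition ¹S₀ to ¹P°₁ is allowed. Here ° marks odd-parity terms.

Parity must change: even → odd — satisfied.
ΔS = 0: S: 0 → 0 — satisfied.
ΔL = 0, ±1 (not L=0↔0): L: 0 → 1, ΔL = +1 — satisfied.
ΔJ = 0, ±1 (not J=0↔0): J: 0 → 1, ΔJ = +1 — satisfied.
All four E1 rules are satisfied.

allowed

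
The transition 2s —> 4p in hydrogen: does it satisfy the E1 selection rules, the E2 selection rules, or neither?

E1

Δl = 1 − 0 = +1; l_i + l_f = 1.
E1 (Δl = ±1): satisfied.
E2 (Δl = 0,±2, l_i+l_f ≥ 2): not satisfied.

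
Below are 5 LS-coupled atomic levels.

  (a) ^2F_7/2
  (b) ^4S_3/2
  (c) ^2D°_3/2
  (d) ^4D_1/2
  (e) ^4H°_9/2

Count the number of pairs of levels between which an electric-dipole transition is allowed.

(a)–(b): forbidden (parity, ΔS, ΔL, ΔJ).
(a)–(c): forbidden (ΔJ).
(a)–(d): forbidden (parity, ΔS, ΔJ).
(a)–(e): forbidden (ΔS, ΔL).
(b)–(c): forbidden (ΔS, ΔL).
(b)–(d): forbidden (parity, ΔL).
(b)–(e): forbidden (ΔL, ΔJ).
(c)–(d): forbidden (ΔS).
(c)–(e): forbidden (parity, ΔS, ΔL, ΔJ).
(d)–(e): forbidden (ΔL, ΔJ).
Allowed pairs: 0 of 10.

0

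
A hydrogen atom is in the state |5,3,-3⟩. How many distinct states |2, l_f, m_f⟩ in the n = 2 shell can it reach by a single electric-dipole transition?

E1 requires l_f ∈ {2, 4}, but neither lies in [0, 1], so no final state is reachable.
Total: 0.

0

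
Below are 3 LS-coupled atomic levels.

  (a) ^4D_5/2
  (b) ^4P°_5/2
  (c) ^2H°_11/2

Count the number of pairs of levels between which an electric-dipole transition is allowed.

1

(a)–(b): allowed.
(a)–(c): forbidden (ΔS, ΔL, ΔJ).
(b)–(c): forbidden (parity, ΔS, ΔL, ΔJ).
Allowed pairs: 1 of 3.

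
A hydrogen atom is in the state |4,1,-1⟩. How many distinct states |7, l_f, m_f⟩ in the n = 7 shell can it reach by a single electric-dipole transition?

4

E1 requires Δl = ±1, so l_f ∈ {0, 2}; with 0 ≤ l_f ≤ n_f−1 = 6, the allowed l_f values are {0, 2}.
For l_f = 0: m_f ∈ {m_i−1, m_i, m_i+1} ∩ [−0, 0] = {0} → 1 state.
For l_f = 2: m_f ∈ {m_i−1, m_i, m_i+1} ∩ [−2, 2] = {-2, -1, 0} → 3 states.
Total: 4.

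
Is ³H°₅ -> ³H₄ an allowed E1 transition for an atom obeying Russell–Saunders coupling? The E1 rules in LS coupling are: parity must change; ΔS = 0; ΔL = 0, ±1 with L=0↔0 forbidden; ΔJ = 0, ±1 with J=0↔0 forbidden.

allowed

Parity must change: odd → even — ✓.
ΔS = 0: S: 1 → 1 — ✓.
ΔL = 0, ±1 (not L=0↔0): L: 5 → 5, ΔL = +0 — ✓.
ΔJ = 0, ±1 (not J=0↔0): J: 5 → 4, ΔJ = -1 — ✓.
All four E1 rules are satisfied.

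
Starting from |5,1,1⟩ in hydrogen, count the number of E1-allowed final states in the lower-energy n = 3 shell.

E1 requires Δl = ±1, so l_f ∈ {0, 2}; with 0 ≤ l_f ≤ n_f−1 = 2, the allowed l_f values are {0, 2}.
For l_f = 0: m_f ∈ {m_i−1, m_i, m_i+1} ∩ [−0, 0] = {0} → 1 state.
For l_f = 2: m_f ∈ {m_i−1, m_i, m_i+1} ∩ [−2, 2] = {0, 1, 2} → 3 states.
Total: 4.

4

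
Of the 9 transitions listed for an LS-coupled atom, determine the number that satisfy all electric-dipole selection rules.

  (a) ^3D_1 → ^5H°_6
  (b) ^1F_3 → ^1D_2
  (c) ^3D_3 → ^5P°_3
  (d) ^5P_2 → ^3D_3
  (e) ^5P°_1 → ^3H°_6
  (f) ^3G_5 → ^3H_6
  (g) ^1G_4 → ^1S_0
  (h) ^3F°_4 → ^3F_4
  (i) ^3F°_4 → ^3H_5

1

(a) forbidden (ΔS, ΔL, ΔJ fail)
(b) forbidden (parity fails)
(c) forbidden (ΔS fails)
(d) forbidden (parity, ΔS fail)
(e) forbidden (parity, ΔS, ΔL, ΔJ fail)
(f) forbidden (parity fails)
(g) forbidden (parity, ΔL, ΔJ fail)
(h) allowed
(i) forbidden (ΔL fails)
Total allowed: 1 of 9.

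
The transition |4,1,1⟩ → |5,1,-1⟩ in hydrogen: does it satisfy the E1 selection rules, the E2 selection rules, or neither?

Δl = 1 − 1 = +0; l_i + l_f = 2.
Δm_l = -2.
E1 (Δl = ±1, |Δm_l| ≤ 1): not satisfied.
E2 (Δl = 0,±2, l_i+l_f ≥ 2, |Δm_l| ≤ 2): satisfied.

E2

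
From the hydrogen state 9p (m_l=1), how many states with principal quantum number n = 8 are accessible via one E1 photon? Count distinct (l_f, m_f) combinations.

4

E1 requires Δl = ±1, so l_f ∈ {0, 2}; with 0 ≤ l_f ≤ n_f−1 = 7, the allowed l_f values are {0, 2}.
For l_f = 0: m_f ∈ {m_i−1, m_i, m_i+1} ∩ [−0, 0] = {0} → 1 state.
For l_f = 2: m_f ∈ {m_i−1, m_i, m_i+1} ∩ [−2, 2] = {0, 1, 2} → 3 states.
Total: 4.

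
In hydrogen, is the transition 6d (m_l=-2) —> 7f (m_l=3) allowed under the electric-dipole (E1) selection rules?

Δl = 3 − 2 = +1; the E1 rule Δl = ±1 is ✓.
m_l: -2 → 3 (Δm_l = +5). |Δm_l| ≤ 1 ✗.
The transition is electric-dipole forbidden.

forbidden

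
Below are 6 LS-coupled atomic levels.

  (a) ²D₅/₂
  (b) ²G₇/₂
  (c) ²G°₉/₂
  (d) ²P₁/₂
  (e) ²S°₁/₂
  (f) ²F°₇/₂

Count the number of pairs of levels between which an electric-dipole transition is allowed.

(a)–(b): forbidden (parity, ΔL).
(a)–(c): forbidden (ΔL, ΔJ).
(a)–(d): forbidden (parity, ΔJ).
(a)–(e): forbidden (ΔL, ΔJ).
(a)–(f): allowed.
(b)–(c): allowed.
(b)–(d): forbidden (parity, ΔL, ΔJ).
(b)–(e): forbidden (ΔL, ΔJ).
(b)–(f): allowed.
(c)–(d): forbidden (ΔL, ΔJ).
(c)–(e): forbidden (parity, ΔL, ΔJ).
(c)–(f): forbidden (parity).
(d)–(e): allowed.
(d)–(f): forbidden (ΔL, ΔJ).
(e)–(f): forbidden (parity, ΔL, ΔJ).
Allowed pairs: 4 of 15.

4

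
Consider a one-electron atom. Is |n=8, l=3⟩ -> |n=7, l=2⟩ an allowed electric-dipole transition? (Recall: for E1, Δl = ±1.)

l: 3 → 2 (Δl = -1). Δl = ±1 satisfied.
All E1 selection rules are satisfied.

allowed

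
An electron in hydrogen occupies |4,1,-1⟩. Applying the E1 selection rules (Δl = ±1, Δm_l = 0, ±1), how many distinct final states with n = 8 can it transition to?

E1 requires Δl = ±1, so l_f ∈ {0, 2}; with 0 ≤ l_f ≤ n_f−1 = 7, the allowed l_f values are {0, 2}.
For l_f = 0: m_f ∈ {m_i−1, m_i, m_i+1} ∩ [−0, 0] = {0} → 1 state.
For l_f = 2: m_f ∈ {m_i−1, m_i, m_i+1} ∩ [−2, 2] = {-2, -1, 0} → 3 states.
Total: 4.

4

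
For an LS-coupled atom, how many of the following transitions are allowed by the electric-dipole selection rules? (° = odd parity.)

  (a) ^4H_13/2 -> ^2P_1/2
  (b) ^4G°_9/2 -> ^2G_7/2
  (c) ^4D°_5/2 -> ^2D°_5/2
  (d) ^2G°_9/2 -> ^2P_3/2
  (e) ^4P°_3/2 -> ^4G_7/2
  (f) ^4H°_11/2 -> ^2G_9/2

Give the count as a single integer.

(a) forbidden (parity, ΔS, ΔL, ΔJ fail)
(b) forbidden (ΔS fails)
(c) forbidden (parity, ΔS fail)
(d) forbidden (ΔL, ΔJ fail)
(e) forbidden (ΔL, ΔJ fail)
(f) forbidden (ΔS fails)
Total allowed: 0 of 6.

0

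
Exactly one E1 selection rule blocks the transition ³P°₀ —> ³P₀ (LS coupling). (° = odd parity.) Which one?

the J=0 ↔ J=0 exclusion

Reading off the term symbols: S 1→1, L 1→1, J 0→0, parity odd→even.
Parity must change: odd → even — ok.
ΔS = 0: S: 1 → 1 — ok.
ΔL = 0, ±1 (not L=0↔0): L: 1 → 1, ΔL = +0 — ok.
ΔJ = 0, ±1 (not J=0↔0): J: 0 → 0, ΔJ = +0 — fails.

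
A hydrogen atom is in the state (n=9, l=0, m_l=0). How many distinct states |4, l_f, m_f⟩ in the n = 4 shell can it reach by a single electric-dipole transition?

E1 requires Δl = ±1, so l_f ∈ {-1, 1}; with 0 ≤ l_f ≤ n_f−1 = 3, the allowed l_f values are {1}.
For l_f = 1: m_f ∈ {m_i−1, m_i, m_i+1} ∩ [−1, 1] = {-1, 0, 1} → 3 states.
Total: 3.

3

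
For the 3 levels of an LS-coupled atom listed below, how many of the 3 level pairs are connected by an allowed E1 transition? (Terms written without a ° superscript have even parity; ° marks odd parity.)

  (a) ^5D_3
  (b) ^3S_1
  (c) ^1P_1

(a)–(b): forbidden (parity, ΔS, ΔL, ΔJ).
(a)–(c): forbidden (parity, ΔS, ΔJ).
(b)–(c): forbidden (parity, ΔS).
Allowed pairs: 0 of 3.

0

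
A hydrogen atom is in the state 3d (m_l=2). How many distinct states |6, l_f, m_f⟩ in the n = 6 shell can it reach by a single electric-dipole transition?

E1 requires Δl = ±1, so l_f ∈ {1, 3}; with 0 ≤ l_f ≤ n_f−1 = 5, the allowed l_f values are {1, 3}.
For l_f = 1: m_f ∈ {m_i−1, m_i, m_i+1} ∩ [−1, 1] = {1} → 1 state.
For l_f = 3: m_f ∈ {m_i−1, m_i, m_i+1} ∩ [−3, 3] = {1, 2, 3} → 3 states.
Total: 4.

4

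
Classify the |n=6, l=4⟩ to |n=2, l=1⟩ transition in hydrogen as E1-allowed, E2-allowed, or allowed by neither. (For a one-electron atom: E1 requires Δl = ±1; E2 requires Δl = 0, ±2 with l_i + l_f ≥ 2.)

Δl = 1 − 4 = -3; l_i + l_f = 5.
E1 (Δl = ±1): not satisfied.
E2 (Δl = 0,±2, l_i+l_f ≥ 2): not satisfied.

neither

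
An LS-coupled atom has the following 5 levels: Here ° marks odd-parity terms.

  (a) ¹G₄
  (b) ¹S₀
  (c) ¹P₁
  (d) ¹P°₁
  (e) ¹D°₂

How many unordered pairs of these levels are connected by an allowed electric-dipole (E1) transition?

3

(a)–(b): forbidden (parity, ΔL, ΔJ).
(a)–(c): forbidden (parity, ΔL, ΔJ).
(a)–(d): forbidden (ΔL, ΔJ).
(a)–(e): forbidden (ΔL, ΔJ).
(b)–(c): forbidden (parity).
(b)–(d): allowed.
(b)–(e): forbidden (ΔL, ΔJ).
(c)–(d): allowed.
(c)–(e): allowed.
(d)–(e): forbidden (parity).
Allowed pairs: 3 of 10.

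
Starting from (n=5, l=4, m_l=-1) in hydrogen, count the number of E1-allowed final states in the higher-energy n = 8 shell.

E1 requires Δl = ±1, so l_f ∈ {3, 5}; with 0 ≤ l_f ≤ n_f−1 = 7, the allowed l_f values are {3, 5}.
For l_f = 3: m_f ∈ {m_i−1, m_i, m_i+1} ∩ [−3, 3] = {-2, -1, 0} → 3 states.
For l_f = 5: m_f ∈ {m_i−1, m_i, m_i+1} ∩ [−5, 5] = {-2, -1, 0} → 3 states.
Total: 6.

6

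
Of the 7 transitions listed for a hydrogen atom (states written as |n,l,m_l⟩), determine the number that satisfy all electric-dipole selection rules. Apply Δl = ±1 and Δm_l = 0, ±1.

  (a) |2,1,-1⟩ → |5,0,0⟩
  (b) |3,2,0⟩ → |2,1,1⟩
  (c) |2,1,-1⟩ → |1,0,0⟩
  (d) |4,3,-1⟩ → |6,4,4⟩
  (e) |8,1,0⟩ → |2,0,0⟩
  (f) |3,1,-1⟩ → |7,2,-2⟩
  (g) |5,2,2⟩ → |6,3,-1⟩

(a) allowed
(b) allowed
(c) allowed
(d) forbidden — Δm_l = +5 (E1 requires Δm_l = 0, ±1)
(e) allowed
(f) allowed
(g) forbidden — Δm_l = -3 (E1 requires Δm_l = 0, ±1)
Total allowed: 5 of 7.

5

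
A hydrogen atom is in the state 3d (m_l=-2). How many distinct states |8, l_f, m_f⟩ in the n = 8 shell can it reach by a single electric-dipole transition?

4

E1 requires Δl = ±1, so l_f ∈ {1, 3}; with 0 ≤ l_f ≤ n_f−1 = 7, the allowed l_f values are {1, 3}.
For l_f = 1: m_f ∈ {m_i−1, m_i, m_i+1} ∩ [−1, 1] = {-1} → 1 state.
For l_f = 3: m_f ∈ {m_i−1, m_i, m_i+1} ∩ [−3, 3] = {-3, -2, -1} → 3 states.
Total: 4.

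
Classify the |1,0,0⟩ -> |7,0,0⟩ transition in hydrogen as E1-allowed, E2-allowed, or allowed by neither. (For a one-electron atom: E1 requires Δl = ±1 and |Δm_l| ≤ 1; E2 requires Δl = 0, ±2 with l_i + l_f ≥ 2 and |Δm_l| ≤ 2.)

neither

Δl = 0 − 0 = +0; l_i + l_f = 0.
Δm_l = +0.
E1 (Δl = ±1, |Δm_l| ≤ 1): not satisfied.
E2 (Δl = 0,±2, l_i+l_f ≥ 2, |Δm_l| ≤ 2): not satisfied.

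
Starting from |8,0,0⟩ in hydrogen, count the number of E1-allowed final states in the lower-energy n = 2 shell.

3

E1 requires Δl = ±1, so l_f ∈ {-1, 1}; with 0 ≤ l_f ≤ n_f−1 = 1, the allowed l_f values are {1}.
For l_f = 1: m_f ∈ {m_i−1, m_i, m_i+1} ∩ [−1, 1] = {-1, 0, 1} → 3 states.
Total: 3.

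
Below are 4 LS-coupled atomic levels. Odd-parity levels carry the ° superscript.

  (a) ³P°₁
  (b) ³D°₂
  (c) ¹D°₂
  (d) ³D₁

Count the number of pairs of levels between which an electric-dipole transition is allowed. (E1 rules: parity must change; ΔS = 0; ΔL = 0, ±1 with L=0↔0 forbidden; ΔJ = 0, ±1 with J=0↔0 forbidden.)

(a)–(b): forbidden (parity).
(a)–(c): forbidden (parity, ΔS).
(a)–(d): allowed.
(b)–(c): forbidden (parity, ΔS).
(b)–(d): allowed.
(c)–(d): forbidden (ΔS).
Allowed pairs: 2 of 6.

2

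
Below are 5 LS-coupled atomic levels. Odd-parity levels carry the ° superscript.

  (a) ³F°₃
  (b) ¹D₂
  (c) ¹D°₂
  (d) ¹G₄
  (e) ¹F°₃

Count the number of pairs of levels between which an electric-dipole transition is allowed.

3

(a)–(b): forbidden (ΔS).
(a)–(c): forbidden (parity, ΔS).
(a)–(d): forbidden (ΔS).
(a)–(e): forbidden (parity, ΔS).
(b)–(c): allowed.
(b)–(d): forbidden (parity, ΔL, ΔJ).
(b)–(e): allowed.
(c)–(d): forbidden (ΔL, ΔJ).
(c)–(e): forbidden (parity).
(d)–(e): allowed.
Allowed pairs: 3 of 10.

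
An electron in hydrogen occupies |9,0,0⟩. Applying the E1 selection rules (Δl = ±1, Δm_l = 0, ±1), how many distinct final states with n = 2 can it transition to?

E1 requires Δl = ±1, so l_f ∈ {-1, 1}; with 0 ≤ l_f ≤ n_f−1 = 1, the allowed l_f values are {1}.
For l_f = 1: m_f ∈ {m_i−1, m_i, m_i+1} ∩ [−1, 1] = {-1, 0, 1} → 3 states.
Total: 3.

3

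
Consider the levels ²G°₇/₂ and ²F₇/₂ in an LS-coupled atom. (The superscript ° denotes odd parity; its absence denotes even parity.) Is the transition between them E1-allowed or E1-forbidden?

allowed

Parity must change: odd → even — ✓.
ΔS = 0: S: 1/2 → 1/2 — ✓.
ΔL = 0, ±1 (not L=0↔0): L: 4 → 3, ΔL = -1 — ✓.
ΔJ = 0, ±1 (not J=0↔0): J: 7/2 → 7/2, ΔJ = +0 — ✓.
All four E1 rules are satisfied.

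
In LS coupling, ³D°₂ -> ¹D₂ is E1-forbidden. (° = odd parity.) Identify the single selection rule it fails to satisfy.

the ΔS = 0 rule

Reading off the term symbols: S 1→0, L 2→2, J 2→2, parity odd→even.
Parity must change: odd → even — ok.
ΔS = 0: S: 1 → 0 — fails.
ΔL = 0, ±1 (not L=0↔0): L: 2 → 2, ΔL = +0 — ok.
ΔJ = 0, ±1 (not J=0↔0): J: 2 → 2, ΔJ = +0 — ok.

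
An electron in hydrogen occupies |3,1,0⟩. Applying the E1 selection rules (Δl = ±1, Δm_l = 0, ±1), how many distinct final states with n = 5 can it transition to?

E1 requires Δl = ±1, so l_f ∈ {0, 2}; with 0 ≤ l_f ≤ n_f−1 = 4, the allowed l_f values are {0, 2}.
For l_f = 0: m_f ∈ {m_i−1, m_i, m_i+1} ∩ [−0, 0] = {0} → 1 state.
For l_f = 2: m_f ∈ {m_i−1, m_i, m_i+1} ∩ [−2, 2] = {-1, 0, 1} → 3 states.
Total: 4.

4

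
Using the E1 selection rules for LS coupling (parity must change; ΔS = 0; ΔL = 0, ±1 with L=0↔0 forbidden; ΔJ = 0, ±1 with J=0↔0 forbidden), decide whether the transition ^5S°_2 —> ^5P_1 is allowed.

Parity must change: odd → even — ok.
ΔJ = 0, ±1 (not J=0↔0): J: 2 → 1, ΔJ = -1 — ok.
ΔS = 0: S: 2 → 2 — ok.
ΔL = 0, ±1 (not L=0↔0): L: 0 → 1, ΔL = +1 — ok.
All four E1 rules are satisfied.

allowed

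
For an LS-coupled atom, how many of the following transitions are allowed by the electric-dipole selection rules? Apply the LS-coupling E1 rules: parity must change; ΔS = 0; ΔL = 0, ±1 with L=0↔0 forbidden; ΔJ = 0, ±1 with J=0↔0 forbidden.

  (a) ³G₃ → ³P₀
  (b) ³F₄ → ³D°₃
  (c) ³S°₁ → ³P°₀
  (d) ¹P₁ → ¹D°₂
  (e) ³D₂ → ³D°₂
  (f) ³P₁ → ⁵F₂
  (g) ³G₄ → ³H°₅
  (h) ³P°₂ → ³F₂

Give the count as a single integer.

4

(a) forbidden (parity, ΔL, ΔJ fail)
(b) allowed
(c) forbidden (parity fails)
(d) allowed
(e) allowed
(f) forbidden (parity, ΔS, ΔL fail)
(g) allowed
(h) forbidden (ΔL fails)
Total allowed: 4 of 8.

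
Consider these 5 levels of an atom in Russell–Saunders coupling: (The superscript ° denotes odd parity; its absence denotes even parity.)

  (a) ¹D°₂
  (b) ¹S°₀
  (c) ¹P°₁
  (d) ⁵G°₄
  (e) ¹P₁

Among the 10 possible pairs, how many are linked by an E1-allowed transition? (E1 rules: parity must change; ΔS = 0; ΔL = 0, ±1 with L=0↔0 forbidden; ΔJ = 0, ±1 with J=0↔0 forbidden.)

3

(a)–(b): forbidden (parity, ΔL, ΔJ).
(a)–(c): forbidden (parity).
(a)–(d): forbidden (parity, ΔS, ΔL, ΔJ).
(a)–(e): allowed.
(b)–(c): forbidden (parity).
(b)–(d): forbidden (parity, ΔS, ΔL, ΔJ).
(b)–(e): allowed.
(c)–(d): forbidden (parity, ΔS, ΔL, ΔJ).
(c)–(e): allowed.
(d)–(e): forbidden (ΔS, ΔL, ΔJ).
Allowed pairs: 3 of 10.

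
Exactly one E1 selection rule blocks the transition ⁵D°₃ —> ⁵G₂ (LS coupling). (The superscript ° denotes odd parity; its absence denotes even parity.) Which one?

the ΔL = 0, ±1 rule

Reading off the term symbols: S 2→2, L 2→4, J 3→2, parity odd→even.
Parity must change: odd → even — ok.
ΔS = 0: S: 2 → 2 — ok.
ΔL = 0, ±1 (not L=0↔0): L: 2 → 4, ΔL = +2 — fails.
ΔJ = 0, ±1 (not J=0↔0): J: 3 → 2, ΔJ = -1 — ok.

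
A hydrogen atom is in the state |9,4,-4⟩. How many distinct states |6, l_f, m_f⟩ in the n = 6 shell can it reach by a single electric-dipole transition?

E1 requires Δl = ±1, so l_f ∈ {3, 5}; with 0 ≤ l_f ≤ n_f−1 = 5, the allowed l_f values are {3, 5}.
For l_f = 3: m_f ∈ {m_i−1, m_i, m_i+1} ∩ [−3, 3] = {-3} → 1 state.
For l_f = 5: m_f ∈ {m_i−1, m_i, m_i+1} ∩ [−5, 5] = {-5, -4, -3} → 3 states.
Total: 4.

4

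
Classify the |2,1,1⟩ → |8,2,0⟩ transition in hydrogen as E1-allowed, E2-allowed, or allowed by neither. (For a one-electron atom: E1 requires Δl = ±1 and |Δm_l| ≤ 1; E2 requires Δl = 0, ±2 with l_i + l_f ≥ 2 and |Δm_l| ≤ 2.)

Δl = 2 − 1 = +1; l_i + l_f = 3.
Δm_l = -1.
E1 (Δl = ±1, |Δm_l| ≤ 1): satisfied.
E2 (Δl = 0,±2, l_i+l_f ≥ 2, |Δm_l| ≤ 2): not satisfied.

E1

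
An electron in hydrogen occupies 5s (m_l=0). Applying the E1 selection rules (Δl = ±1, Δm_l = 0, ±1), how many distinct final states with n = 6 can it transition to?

3

E1 requires Δl = ±1, so l_f ∈ {-1, 1}; with 0 ≤ l_f ≤ n_f−1 = 5, the allowed l_f values are {1}.
For l_f = 1: m_f ∈ {m_i−1, m_i, m_i+1} ∩ [−1, 1] = {-1, 0, 1} → 3 states.
Total: 3.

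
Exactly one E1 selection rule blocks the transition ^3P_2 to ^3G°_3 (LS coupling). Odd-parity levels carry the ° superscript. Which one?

the ΔL = 0, ±1 rule

Reading off the term symbols: S 1→1, L 1→4, J 2→3, parity even→odd.
ΔJ = 0, ±1 (not J=0↔0): J: 2 → 3, ΔJ = +1 — satisfied.
ΔL = 0, ±1 (not L=0↔0): L: 1 → 4, ΔL = +3 — violated.
ΔS = 0: S: 1 → 1 — satisfied.
Parity must change: even → odd — satisfied.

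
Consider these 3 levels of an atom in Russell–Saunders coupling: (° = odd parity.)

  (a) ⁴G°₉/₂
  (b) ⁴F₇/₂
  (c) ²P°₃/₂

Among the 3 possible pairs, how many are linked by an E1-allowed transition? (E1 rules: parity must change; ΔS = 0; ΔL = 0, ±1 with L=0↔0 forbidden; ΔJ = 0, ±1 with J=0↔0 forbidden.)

1

(a)–(b): allowed.
(a)–(c): forbidden (parity, ΔS, ΔL, ΔJ).
(b)–(c): forbidden (ΔS, ΔL, ΔJ).
Allowed pairs: 1 of 3.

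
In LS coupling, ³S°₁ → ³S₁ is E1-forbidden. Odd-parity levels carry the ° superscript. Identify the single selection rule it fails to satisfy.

the L=0 ↔ L=0 exclusion

Reading off the term symbols: S 1→1, L 0→0, J 1→1, parity odd→even.
Parity must change: odd → even — satisfied.
ΔS = 0: S: 1 → 1 — satisfied.
ΔL = 0, ±1 (not L=0↔0): L: 0 → 0, ΔL = +0 — violated.
ΔJ = 0, ±1 (not J=0↔0): J: 1 → 1, ΔJ = +0 — satisfied.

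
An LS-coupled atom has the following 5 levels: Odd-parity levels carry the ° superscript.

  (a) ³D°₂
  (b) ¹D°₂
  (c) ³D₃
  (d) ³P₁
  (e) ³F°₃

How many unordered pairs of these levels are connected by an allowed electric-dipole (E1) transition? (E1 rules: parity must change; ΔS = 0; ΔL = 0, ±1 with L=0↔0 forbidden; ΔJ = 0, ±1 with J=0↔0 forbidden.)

3

(a)–(b): forbidden (parity, ΔS).
(a)–(c): allowed.
(a)–(d): allowed.
(a)–(e): forbidden (parity).
(b)–(c): forbidden (ΔS).
(b)–(d): forbidden (ΔS).
(b)–(e): forbidden (parity, ΔS).
(c)–(d): forbidden (parity, ΔJ).
(c)–(e): allowed.
(d)–(e): forbidden (ΔL, ΔJ).
Allowed pairs: 3 of 10.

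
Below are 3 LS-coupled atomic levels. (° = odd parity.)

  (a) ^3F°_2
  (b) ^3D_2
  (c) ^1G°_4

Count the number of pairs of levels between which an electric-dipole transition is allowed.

1

(a)–(b): allowed.
(a)–(c): forbidden (parity, ΔS, ΔJ).
(b)–(c): forbidden (ΔS, ΔL, ΔJ).
Allowed pairs: 1 of 3.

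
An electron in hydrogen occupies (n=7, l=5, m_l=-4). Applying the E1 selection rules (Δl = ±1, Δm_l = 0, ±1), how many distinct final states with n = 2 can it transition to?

0

E1 requires l_f ∈ {4, 6}, but neither lies in [0, 1], so no final state is reachable.
Total: 0.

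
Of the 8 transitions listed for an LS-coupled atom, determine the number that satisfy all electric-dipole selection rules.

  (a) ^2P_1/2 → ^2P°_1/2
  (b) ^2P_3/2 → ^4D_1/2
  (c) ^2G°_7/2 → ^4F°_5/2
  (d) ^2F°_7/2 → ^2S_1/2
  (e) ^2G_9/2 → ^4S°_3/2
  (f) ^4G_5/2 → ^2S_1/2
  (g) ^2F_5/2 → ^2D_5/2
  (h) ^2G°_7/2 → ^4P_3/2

(a) allowed
(b) forbidden (parity, ΔS fail)
(c) forbidden (parity, ΔS fail)
(d) forbidden (ΔL, ΔJ fail)
(e) forbidden (ΔS, ΔL, ΔJ fail)
(f) forbidden (parity, ΔS, ΔL, ΔJ fail)
(g) forbidden (parity fails)
(h) forbidden (ΔS, ΔL, ΔJ fail)
Total allowed: 1 of 8.

1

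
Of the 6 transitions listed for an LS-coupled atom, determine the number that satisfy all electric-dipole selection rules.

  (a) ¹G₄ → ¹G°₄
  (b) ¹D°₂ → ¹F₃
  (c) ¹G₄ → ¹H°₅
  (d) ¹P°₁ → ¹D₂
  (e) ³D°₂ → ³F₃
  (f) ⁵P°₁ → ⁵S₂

6

(a) allowed
(b) allowed
(c) allowed
(d) allowed
(e) allowed
(f) allowed
Total allowed: 6 of 6.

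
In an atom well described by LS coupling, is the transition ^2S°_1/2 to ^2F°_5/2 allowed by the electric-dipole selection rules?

Parity must change: odd → odd — ✗.
ΔS = 0: S: 1/2 → 1/2 — ✓.
ΔL = 0, ±1 (not L=0↔0): L: 0 → 3, ΔL = +3 — ✗.
ΔJ = 0, ±1 (not J=0↔0): J: 1/2 → 5/2, ΔJ = +2 — ✗.
Rule(s) violated: parity, ΔL, ΔJ.

forbidden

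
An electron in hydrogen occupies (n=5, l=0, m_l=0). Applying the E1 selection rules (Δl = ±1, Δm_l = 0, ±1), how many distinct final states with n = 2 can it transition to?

3

E1 requires Δl = ±1, so l_f ∈ {-1, 1}; with 0 ≤ l_f ≤ n_f−1 = 1, the allowed l_f values are {1}.
For l_f = 1: m_f ∈ {m_i−1, m_i, m_i+1} ∩ [−1, 1] = {-1, 0, 1} → 3 states.
Total: 3.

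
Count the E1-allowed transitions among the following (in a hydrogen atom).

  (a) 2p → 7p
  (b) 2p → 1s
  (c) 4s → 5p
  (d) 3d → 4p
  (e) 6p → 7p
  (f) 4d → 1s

(a) forbidden — Δl = +0 (E1 requires Δl = ±1)
(b) allowed
(c) allowed
(d) allowed
(e) forbidden — Δl = +0 (E1 requires Δl = ±1)
(f) forbidden — Δl = -2 (E1 requires Δl = ±1)
Total allowed: 3 of 6.

3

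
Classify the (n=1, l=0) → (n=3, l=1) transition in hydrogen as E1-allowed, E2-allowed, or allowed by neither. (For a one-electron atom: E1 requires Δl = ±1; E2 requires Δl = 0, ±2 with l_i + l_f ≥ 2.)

E1

Δl = 1 − 0 = +1; l_i + l_f = 1.
E1 (Δl = ±1): satisfied.
E2 (Δl = 0,±2, l_i+l_f ≥ 2): not satisfied.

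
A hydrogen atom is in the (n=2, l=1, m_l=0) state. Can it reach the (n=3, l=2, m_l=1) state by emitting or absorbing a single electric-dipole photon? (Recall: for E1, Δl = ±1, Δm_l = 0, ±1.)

l: 1 → 2 (Δl = +1). Δl = ±1 ✓.
m_l: 0 → 1 (Δm_l = +1). |Δm_l| ≤ 1 ✓.
All E1 selection rules are satisfied.

allowed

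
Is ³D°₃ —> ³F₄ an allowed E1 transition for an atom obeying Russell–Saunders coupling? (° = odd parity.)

allowed

Initial level: S=1, L=2, J=3, parity odd. Final level: S=1, L=3, J=4, parity even.
Parity must change: odd → even — passes.
ΔL = 0, ±1 (not L=0↔0): L: 2 → 3, ΔL = +1 — passes.
ΔS = 0: S: 1 → 1 — passes.
ΔJ = 0, ±1 (not J=0↔0): J: 3 → 4, ΔJ = +1 — passes.
All four E1 rules are satisfied.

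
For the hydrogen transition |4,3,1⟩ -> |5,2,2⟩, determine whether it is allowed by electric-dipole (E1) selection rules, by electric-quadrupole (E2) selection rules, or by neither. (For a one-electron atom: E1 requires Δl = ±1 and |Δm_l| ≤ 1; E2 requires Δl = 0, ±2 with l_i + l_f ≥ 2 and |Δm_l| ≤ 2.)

E1

Δl = 2 − 3 = -1; l_i + l_f = 5.
Δm_l = +1.
E1 (Δl = ±1, |Δm_l| ≤ 1): satisfied.
E2 (Δl = 0,±2, l_i+l_f ≥ 2, |Δm_l| ≤ 2): not satisfied.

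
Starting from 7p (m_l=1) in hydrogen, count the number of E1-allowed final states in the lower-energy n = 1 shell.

E1 requires Δl = ±1, so l_f ∈ {0, 2}; with 0 ≤ l_f ≤ n_f−1 = 0, the allowed l_f values are {0}.
For l_f = 0: m_f ∈ {m_i−1, m_i, m_i+1} ∩ [−0, 0] = {0} → 1 state.
Total: 1.

1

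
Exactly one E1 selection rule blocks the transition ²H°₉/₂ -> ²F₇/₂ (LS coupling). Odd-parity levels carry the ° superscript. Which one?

Parity must change: odd → even — passes.
ΔS = 0: S: 1/2 → 1/2 — passes.
ΔL = 0, ±1 (not L=0↔0): L: 5 → 3, ΔL = -2 — fails.
ΔJ = 0, ±1 (not J=0↔0): J: 9/2 → 7/2, ΔJ = -1 — passes.

the ΔL = 0, ±1 rule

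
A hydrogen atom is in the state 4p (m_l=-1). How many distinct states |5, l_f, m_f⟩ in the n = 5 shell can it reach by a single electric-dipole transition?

4

E1 requires Δl = ±1, so l_f ∈ {0, 2}; with 0 ≤ l_f ≤ n_f−1 = 4, the allowed l_f values are {0, 2}.
For l_f = 0: m_f ∈ {m_i−1, m_i, m_i+1} ∩ [−0, 0] = {0} → 1 state.
For l_f = 2: m_f ∈ {m_i−1, m_i, m_i+1} ∩ [−2, 2] = {-2, -1, 0} → 3 states.
Total: 4.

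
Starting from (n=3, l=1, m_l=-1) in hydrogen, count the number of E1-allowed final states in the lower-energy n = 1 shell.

1

E1 requires Δl = ±1, so l_f ∈ {0, 2}; with 0 ≤ l_f ≤ n_f−1 = 0, the allowed l_f values are {0}.
For l_f = 0: m_f ∈ {m_i−1, m_i, m_i+1} ∩ [−0, 0] = {0} → 1 state.
Total: 1.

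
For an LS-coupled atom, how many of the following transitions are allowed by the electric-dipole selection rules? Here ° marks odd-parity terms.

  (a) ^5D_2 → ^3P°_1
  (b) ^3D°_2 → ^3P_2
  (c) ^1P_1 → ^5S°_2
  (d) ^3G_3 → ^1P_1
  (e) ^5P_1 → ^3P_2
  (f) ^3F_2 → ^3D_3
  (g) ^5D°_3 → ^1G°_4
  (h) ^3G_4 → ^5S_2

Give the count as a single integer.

1

(a) forbidden (ΔS fails)
(b) allowed
(c) forbidden (ΔS fails)
(d) forbidden (parity, ΔS, ΔL, ΔJ fail)
(e) forbidden (parity, ΔS fail)
(f) forbidden (parity fails)
(g) forbidden (parity, ΔS, ΔL fail)
(h) forbidden (parity, ΔS, ΔL, ΔJ fail)
Total allowed: 1 of 8.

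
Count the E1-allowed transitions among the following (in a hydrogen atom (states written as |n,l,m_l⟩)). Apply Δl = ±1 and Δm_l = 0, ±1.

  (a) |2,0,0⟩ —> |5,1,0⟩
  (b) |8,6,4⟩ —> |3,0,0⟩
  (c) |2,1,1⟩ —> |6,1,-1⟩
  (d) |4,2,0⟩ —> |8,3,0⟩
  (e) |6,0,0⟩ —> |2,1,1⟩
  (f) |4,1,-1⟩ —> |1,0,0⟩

4

(a) allowed
(b) forbidden — Δl = -6 (E1 requires Δl = ±1); Δm_l = -4 (E1 requires Δm_l = 0, ±1)
(c) forbidden — Δl = +0 (E1 requires Δl = ±1); Δm_l = -2 (E1 requires Δm_l = 0, ±1)
(d) allowed
(e) allowed
(f) allowed
Total allowed: 4 of 6.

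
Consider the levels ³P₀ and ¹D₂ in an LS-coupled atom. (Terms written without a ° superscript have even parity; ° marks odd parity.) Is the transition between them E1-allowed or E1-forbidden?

Initial level: S=1, L=1, J=0, parity even. Final level: S=0, L=2, J=2, parity even.
ΔJ = 0, ±1 (not J=0↔0): J: 0 → 2, ΔJ = +2 — violated.
ΔS = 0: S: 1 → 0 — violated.
ΔL = 0, ±1 (not L=0↔0): L: 1 → 2, ΔL = +1 — satisfied.
Parity must change: even → even — violated.
Rule(s) violated: parity, ΔS, ΔJ.

forbidden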